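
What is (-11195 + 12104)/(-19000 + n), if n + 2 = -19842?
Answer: -101/4316 ≈ -0.023401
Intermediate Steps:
n = -19844 (n = -2 - 19842 = -19844)
(-11195 + 12104)/(-19000 + n) = (-11195 + 12104)/(-19000 - 19844) = 909/(-38844) = 909*(-1/38844) = -101/4316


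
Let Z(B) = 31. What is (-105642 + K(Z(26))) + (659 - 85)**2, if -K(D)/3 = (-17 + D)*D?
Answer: 222532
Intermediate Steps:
K(D) = -3*D*(-17 + D) (K(D) = -3*(-17 + D)*D = -3*D*(-17 + D))
(-105642 + K(Z(26))) + (659 - 85)**2 = (-105642 + 3*31*(17 - 1*31)) + (659 - 85)**2 = (-105642 + 3*31*(17 - 31)) + 574**2 = (-105642 + 3*31*(-14)) + 329476 = (-105642 - 1302) + 329476 = -106944 + 329476 = 222532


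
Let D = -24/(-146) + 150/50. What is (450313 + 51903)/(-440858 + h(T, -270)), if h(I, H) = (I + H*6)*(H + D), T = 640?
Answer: -18330884/6546607 ≈ -2.8001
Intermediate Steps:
D = 231/73 (D = -24*(-1/146) + 150*(1/50) = 12/73 + 3 = 231/73 ≈ 3.1644)
h(I, H) = (231/73 + H)*(I + 6*H) (h(I, H) = (I + H*6)*(H + 231/73) = (I + 6*H)*(231/73 + H) = (231/73 + H)*(I + 6*H))
(450313 + 51903)/(-440858 + h(T, -270)) = (450313 + 51903)/(-440858 + (6*(-270)**2 + (231/73)*640 + (1386/73)*(-270) - 270*640)) = 502216/(-440858 + (6*72900 + 147840/73 - 374220/73 - 172800)) = 502216/(-440858 + (437400 + 147840/73 - 374220/73 - 172800)) = 502216/(-440858 + 19089420/73) = 502216/(-13093214/73) = 502216*(-73/13093214) = -18330884/6546607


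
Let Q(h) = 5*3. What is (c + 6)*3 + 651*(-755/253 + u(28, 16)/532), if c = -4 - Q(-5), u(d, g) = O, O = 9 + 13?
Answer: -18793317/9614 ≈ -1954.8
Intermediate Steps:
O = 22
u(d, g) = 22
Q(h) = 15
c = -19 (c = -4 - 1*15 = -4 - 15 = -19)
(c + 6)*3 + 651*(-755/253 + u(28, 16)/532) = (-19 + 6)*3 + 651*(-755/253 + 22/532) = -13*3 + 651*(-755*1/253 + 22*(1/532)) = -39 + 651*(-755/253 + 11/266) = -39 + 651*(-198047/67298) = -39 - 18418371/9614 = -18793317/9614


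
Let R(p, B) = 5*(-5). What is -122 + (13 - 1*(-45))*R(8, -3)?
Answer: -1572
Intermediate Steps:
R(p, B) = -25
-122 + (13 - 1*(-45))*R(8, -3) = -122 + (13 - 1*(-45))*(-25) = -122 + (13 + 45)*(-25) = -122 + 58*(-25) = -122 - 1450 = -1572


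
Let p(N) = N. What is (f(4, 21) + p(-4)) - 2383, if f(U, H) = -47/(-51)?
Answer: -121690/51 ≈ -2386.1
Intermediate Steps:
f(U, H) = 47/51 (f(U, H) = -47*(-1/51) = 47/51)
(f(4, 21) + p(-4)) - 2383 = (47/51 - 4) - 2383 = -157/51 - 2383 = -121690/51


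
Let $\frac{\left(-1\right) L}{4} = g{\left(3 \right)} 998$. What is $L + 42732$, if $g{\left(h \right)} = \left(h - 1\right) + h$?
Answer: $22772$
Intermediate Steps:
$g{\left(h \right)} = -1 + 2 h$ ($g{\left(h \right)} = \left(-1 + h\right) + h = -1 + 2 h$)
$L = -19960$ ($L = - 4 \left(-1 + 2 \cdot 3\right) 998 = - 4 \left(-1 + 6\right) 998 = - 4 \cdot 5 \cdot 998 = \left(-4\right) 4990 = -19960$)
$L + 42732 = -19960 + 42732 = 22772$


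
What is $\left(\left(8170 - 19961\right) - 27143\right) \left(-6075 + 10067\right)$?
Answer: $-155424528$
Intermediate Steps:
$\left(\left(8170 - 19961\right) - 27143\right) \left(-6075 + 10067\right) = \left(-11791 - 27143\right) 3992 = \left(-38934\right) 3992 = -155424528$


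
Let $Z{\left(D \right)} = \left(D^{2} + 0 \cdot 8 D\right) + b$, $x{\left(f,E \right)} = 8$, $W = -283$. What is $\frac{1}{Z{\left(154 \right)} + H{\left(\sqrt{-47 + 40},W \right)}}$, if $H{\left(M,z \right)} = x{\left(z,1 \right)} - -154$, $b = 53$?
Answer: $\frac{1}{23931} \approx 4.1787 \cdot 10^{-5}$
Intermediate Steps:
$H{\left(M,z \right)} = 162$ ($H{\left(M,z \right)} = 8 - -154 = 8 + 154 = 162$)
$Z{\left(D \right)} = 53 + D^{2}$ ($Z{\left(D \right)} = \left(D^{2} + 0 \cdot 8 D\right) + 53 = \left(D^{2} + 0 D\right) + 53 = \left(D^{2} + 0\right) + 53 = D^{2} + 53 = 53 + D^{2}$)
$\frac{1}{Z{\left(154 \right)} + H{\left(\sqrt{-47 + 40},W \right)}} = \frac{1}{\left(53 + 154^{2}\right) + 162} = \frac{1}{\left(53 + 23716\right) + 162} = \frac{1}{23769 + 162} = \frac{1}{23931}$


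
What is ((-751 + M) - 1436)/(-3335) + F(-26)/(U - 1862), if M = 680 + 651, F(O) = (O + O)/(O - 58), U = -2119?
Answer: 71519101/278809335 ≈ 0.25652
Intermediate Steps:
F(O) = 2*O/(-58 + O) (F(O) = (2*O)/(-58 + O) = 2*O/(-58 + O))
M = 1331
((-751 + M) - 1436)/(-3335) + F(-26)/(U - 1862) = ((-751 + 1331) - 1436)/(-3335) + (2*(-26)/(-58 - 26))/(-2119 - 1862) = (580 - 1436)*(-1/3335) + (2*(-26)/(-84))/(-3981) = -856*(-1/3335) + (2*(-26)*(-1/84))*(-1/3981) = 856/3335 + (13/21)*(-1/3981) = 856/3335 - 13/83601 = 71519101/278809335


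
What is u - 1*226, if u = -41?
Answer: -267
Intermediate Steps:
u - 1*226 = -41 - 1*226 = -41 - 226 = -267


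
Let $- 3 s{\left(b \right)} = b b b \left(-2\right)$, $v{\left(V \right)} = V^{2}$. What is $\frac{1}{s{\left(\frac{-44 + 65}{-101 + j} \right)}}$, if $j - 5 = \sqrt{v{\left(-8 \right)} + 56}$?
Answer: $- \frac{7296}{49} + \frac{9256 \sqrt{30}}{1029} \approx -99.63$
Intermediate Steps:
$j = 5 + 2 \sqrt{30}$ ($j = 5 + \sqrt{\left(-8\right)^{2} + 56} = 5 + \sqrt{64 + 56} = 5 + \sqrt{120} = 5 + 2 \sqrt{30} \approx 15.954$)
$s{\left(b \right)} = \frac{2 b^{3}}{3}$ ($s{\left(b \right)} = - \frac{b b b \left(-2\right)}{3} = - \frac{b^{2} b \left(-2\right)}{3} = - \frac{b^{3} \left(-2\right)}{3} = - \frac{\left(-2\right) b^{3}}{3} = \frac{2 b^{3}}{3}$)
$\frac{1}{s{\left(\frac{-44 + 65}{-101 + j} \right)}} = \frac{1}{\frac{2}{3} \left(\frac{-44 + 65}{-101 + \left(5 + 2 \sqrt{30}\right)}\right)^{3}} = \frac{1}{\frac{2}{3} \left(\frac{21}{-96 + 2 \sqrt{30}}\right)^{3}} = \frac{1}{\frac{2}{3} \frac{9261}{\left(-96 + 2 \sqrt{30}\right)^{3}}} = \frac{1}{6174 \frac{1}{\left(-96 + 2 \sqrt{30}\right)^{3}}} = \frac{\left(-96 + 2 \sqrt{30}\right)^{3}}{6174}$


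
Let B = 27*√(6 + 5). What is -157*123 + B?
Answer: -19311 + 27*√11 ≈ -19221.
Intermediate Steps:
B = 27*√11 ≈ 89.549
-157*123 + B = -157*123 + 27*√11 = -19311 + 27*√11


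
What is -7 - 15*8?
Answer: -127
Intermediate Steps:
-7 - 15*8 = -7 - 120 = -127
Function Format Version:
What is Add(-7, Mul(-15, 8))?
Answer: -127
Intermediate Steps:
Add(-7, Mul(-15, 8)) = Add(-7, -120) = -127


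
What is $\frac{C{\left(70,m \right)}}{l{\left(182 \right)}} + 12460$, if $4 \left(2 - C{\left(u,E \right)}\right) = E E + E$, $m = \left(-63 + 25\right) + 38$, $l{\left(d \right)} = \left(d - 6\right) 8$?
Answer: $\frac{8771841}{704} \approx 12460.0$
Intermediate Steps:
$l{\left(d \right)} = -48 + 8 d$ ($l{\left(d \right)} = \left(-6 + d\right) 8 = -48 + 8 d$)
$m = 0$ ($m = -38 + 38 = 0$)
$C{\left(u,E \right)} = 2 - \frac{E}{4} - \frac{E^{2}}{4}$ ($C{\left(u,E \right)} = 2 - \frac{E E + E}{4} = 2 - \frac{E^{2} + E}{4} = 2 - \frac{E + E^{2}}{4} = 2 - \left(\frac{E}{4} + \frac{E^{2}}{4}\right) = 2 - \frac{E}{4} - \frac{E^{2}}{4}$)
$\frac{C{\left(70,m \right)}}{l{\left(182 \right)}} + 12460 = \frac{2 - 0 - \frac{0^{2}}{4}}{-48 + 8 \cdot 182} + 12460 = \frac{2 + 0 - 0}{-48 + 1456} + 12460 = \frac{2 + 0 + 0}{1408} + 12460 = 2 \cdot \frac{1}{1408} + 12460 = \frac{1}{704} + 12460 = \frac{8771841}{704}$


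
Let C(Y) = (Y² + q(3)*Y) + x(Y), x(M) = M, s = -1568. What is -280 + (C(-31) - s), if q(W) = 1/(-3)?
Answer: 6685/3 ≈ 2228.3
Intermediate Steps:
q(W) = -⅓
C(Y) = Y² + 2*Y/3 (C(Y) = (Y² - Y/3) + Y = Y² + 2*Y/3)
-280 + (C(-31) - s) = -280 + ((⅓)*(-31)*(2 + 3*(-31)) - 1*(-1568)) = -280 + ((⅓)*(-31)*(2 - 93) + 1568) = -280 + ((⅓)*(-31)*(-91) + 1568) = -280 + (2821/3 + 1568) = -280 + 7525/3 = 6685/3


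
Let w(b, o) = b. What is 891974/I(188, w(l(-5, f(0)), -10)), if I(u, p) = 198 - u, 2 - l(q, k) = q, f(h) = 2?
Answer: 445987/5 ≈ 89197.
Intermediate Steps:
l(q, k) = 2 - q
891974/I(188, w(l(-5, f(0)), -10)) = 891974/(198 - 1*188) = 891974/(198 - 188) = 891974/10 = 891974*(⅒) = 445987/5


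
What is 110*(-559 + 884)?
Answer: 35750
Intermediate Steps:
110*(-559 + 884) = 110*325 = 35750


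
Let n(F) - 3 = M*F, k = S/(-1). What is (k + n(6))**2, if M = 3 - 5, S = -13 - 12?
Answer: 256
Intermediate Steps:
S = -25
M = -2
k = 25 (k = -25/(-1) = -25*(-1) = 25)
n(F) = 3 - 2*F
(k + n(6))**2 = (25 + (3 - 2*6))**2 = (25 + (3 - 12))**2 = (25 - 9)**2 = 16**2 = 256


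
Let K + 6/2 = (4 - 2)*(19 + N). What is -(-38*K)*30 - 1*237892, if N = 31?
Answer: -127312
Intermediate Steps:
K = 97 (K = -3 + (4 - 2)*(19 + 31) = -3 + 2*50 = -3 + 100 = 97)
-(-38*K)*30 - 1*237892 = -(-38*97)*30 - 1*237892 = -(-3686)*30 - 237892 = -1*(-110580) - 237892 = 110580 - 237892 = -127312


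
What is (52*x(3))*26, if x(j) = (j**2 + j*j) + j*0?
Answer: 24336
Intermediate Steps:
x(j) = 2*j**2 (x(j) = (j**2 + j**2) + 0 = 2*j**2 + 0 = 2*j**2)
(52*x(3))*26 = (52*(2*3**2))*26 = (52*(2*9))*26 = (52*18)*26 = 936*26 = 24336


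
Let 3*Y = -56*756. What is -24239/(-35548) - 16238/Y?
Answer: 114911149/62706672 ≈ 1.8325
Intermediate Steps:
Y = -14112 (Y = (-56*756)/3 = (1/3)*(-42336) = -14112)
-24239/(-35548) - 16238/Y = -24239/(-35548) - 16238/(-14112) = -24239*(-1/35548) - 16238*(-1/14112) = 24239/35548 + 8119/7056 = 114911149/62706672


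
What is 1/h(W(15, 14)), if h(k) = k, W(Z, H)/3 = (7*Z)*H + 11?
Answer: 1/4443 ≈ 0.00022507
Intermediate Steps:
W(Z, H) = 33 + 21*H*Z (W(Z, H) = 3*((7*Z)*H + 11) = 3*(7*H*Z + 11) = 3*(11 + 7*H*Z) = 33 + 21*H*Z)
1/h(W(15, 14)) = 1/(33 + 21*14*15) = 1/(33 + 4410) = 1/4443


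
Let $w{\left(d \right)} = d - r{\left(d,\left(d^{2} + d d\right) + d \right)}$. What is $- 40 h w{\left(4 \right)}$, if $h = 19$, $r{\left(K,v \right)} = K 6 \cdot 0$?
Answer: $-3040$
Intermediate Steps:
$r{\left(K,v \right)} = 0$ ($r{\left(K,v \right)} = 6 K 0 = 0$)
$w{\left(d \right)} = d$ ($w{\left(d \right)} = d - 0 = d + 0 = d$)
$- 40 h w{\left(4 \right)} = - 40 \cdot 19 \cdot 4 = \left(-40\right) 76 = -3040$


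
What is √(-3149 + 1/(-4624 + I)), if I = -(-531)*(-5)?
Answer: 2*I*√41711530647/7279 ≈ 56.116*I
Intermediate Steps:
I = -2655 (I = -177*15 = -2655)
√(-3149 + 1/(-4624 + I)) = √(-3149 + 1/(-4624 - 2655)) = √(-3149 + 1/(-7279)) = √(-3149 - 1/7279) = √(-22921572/7279) = 2*I*√41711530647/7279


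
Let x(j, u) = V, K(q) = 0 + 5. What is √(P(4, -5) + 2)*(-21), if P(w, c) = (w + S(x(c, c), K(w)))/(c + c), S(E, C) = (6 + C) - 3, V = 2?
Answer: -42*√5/5 ≈ -18.783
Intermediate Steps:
K(q) = 5
x(j, u) = 2
S(E, C) = 3 + C
P(w, c) = (8 + w)/(2*c) (P(w, c) = (w + (3 + 5))/(c + c) = (w + 8)/((2*c)) = (8 + w)*(1/(2*c)) = (8 + w)/(2*c))
√(P(4, -5) + 2)*(-21) = √((½)*(8 + 4)/(-5) + 2)*(-21) = √((½)*(-⅕)*12 + 2)*(-21) = √(-6/5 + 2)*(-21) = √(⅘)*(-21) = (2*√5/5)*(-21) = -42*√5/5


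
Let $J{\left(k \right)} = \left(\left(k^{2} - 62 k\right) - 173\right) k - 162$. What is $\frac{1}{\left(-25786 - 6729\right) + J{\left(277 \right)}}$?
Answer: $\frac{1}{16416137} \approx 6.0916 \cdot 10^{-8}$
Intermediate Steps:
$J{\left(k \right)} = -162 + k \left(-173 + k^{2} - 62 k\right)$ ($J{\left(k \right)} = \left(-173 + k^{2} - 62 k\right) k - 162 = k \left(-173 + k^{2} - 62 k\right) - 162 = -162 + k \left(-173 + k^{2} - 62 k\right)$)
$\frac{1}{\left(-25786 - 6729\right) + J{\left(277 \right)}} = \frac{1}{\left(-25786 - 6729\right) - \left(48083 - 21253933 + 4757198\right)} = \frac{1}{\left(-25786 - 6729\right) - -16448652} = \frac{1}{-32515 - -16448652} = \frac{1}{-32515 + 16448652} = \frac{1}{16416137}$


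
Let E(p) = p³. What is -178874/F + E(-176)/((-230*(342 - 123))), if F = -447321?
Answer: 7999031946/73632545 ≈ 108.63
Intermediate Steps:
-178874/F + E(-176)/((-230*(342 - 123))) = -178874/(-447321) + (-176)³/((-230*(342 - 123))) = -178874*(-1/447321) - 5451776/((-230*219)) = 10522/26313 - 5451776/(-50370) = 10522/26313 - 5451776*(-1/50370) = 10522/26313 + 2725888/25185 = 7999031946/73632545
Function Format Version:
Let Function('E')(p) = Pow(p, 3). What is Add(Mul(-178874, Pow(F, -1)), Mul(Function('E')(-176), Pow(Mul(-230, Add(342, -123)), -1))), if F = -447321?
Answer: Rational(7999031946, 73632545) ≈ 108.63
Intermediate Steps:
Add(Mul(-178874, Pow(F, -1)), Mul(Function('E')(-176), Pow(Mul(-230, Add(342, -123)), -1))) = Add(Mul(-178874, Pow(-447321, -1)), Mul(Pow(-176, 3), Pow(Mul(-230, Add(342, -123)), -1))) = Add(Mul(-178874, Rational(-1, 447321)), Mul(-5451776, Pow(Mul(-230, 219), -1))) = Add(Rational(10522, 26313), Mul(-5451776, Pow(-50370, -1))) = Add(Rational(10522, 26313), Mul(-5451776, Rational(-1, 50370))) = Add(Rational(10522, 26313), Rational(2725888, 25185)) = Rational(7999031946, 73632545)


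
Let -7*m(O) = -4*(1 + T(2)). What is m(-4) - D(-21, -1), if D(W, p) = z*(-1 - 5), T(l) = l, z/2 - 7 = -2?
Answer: 432/7 ≈ 61.714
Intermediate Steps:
z = 10 (z = 14 + 2*(-2) = 14 - 4 = 10)
D(W, p) = -60 (D(W, p) = 10*(-1 - 5) = 10*(-6) = -60)
m(O) = 12/7 (m(O) = -(-4)*(1 + 2)/7 = -(-4)*3/7 = -⅐*(-12) = 12/7)
m(-4) - D(-21, -1) = 12/7 - 1*(-60) = 12/7 + 60 = 432/7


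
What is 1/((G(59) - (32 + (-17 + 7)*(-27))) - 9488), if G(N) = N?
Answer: -1/9731 ≈ -0.00010276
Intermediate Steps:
1/((G(59) - (32 + (-17 + 7)*(-27))) - 9488) = 1/((59 - (32 + (-17 + 7)*(-27))) - 9488) = 1/((59 - (32 - 10*(-27))) - 9488) = 1/((59 - (32 + 270)) - 9488) = 1/((59 - 1*302) - 9488) = 1/((59 - 302) - 9488) = 1/(-243 - 9488) = 1/(-9731) = -1/9731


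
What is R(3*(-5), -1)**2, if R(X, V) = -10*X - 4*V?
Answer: 23716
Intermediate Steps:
R(3*(-5), -1)**2 = (-30*(-5) - 4*(-1))**2 = (-10*(-15) + 4)**2 = (150 + 4)**2 = 154**2 = 23716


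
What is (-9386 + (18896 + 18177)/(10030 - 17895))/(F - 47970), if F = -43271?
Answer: 73857963/717610465 ≈ 0.10292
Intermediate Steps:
(-9386 + (18896 + 18177)/(10030 - 17895))/(F - 47970) = (-9386 + (18896 + 18177)/(10030 - 17895))/(-43271 - 47970) = (-9386 + 37073/(-7865))/(-91241) = (-9386 + 37073*(-1/7865))*(-1/91241) = (-9386 - 37073/7865)*(-1/91241) = -73857963/7865*(-1/91241) = 73857963/717610465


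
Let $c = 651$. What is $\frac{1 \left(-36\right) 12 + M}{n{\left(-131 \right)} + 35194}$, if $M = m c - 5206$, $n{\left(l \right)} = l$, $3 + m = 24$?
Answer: $\frac{8033}{35063} \approx 0.2291$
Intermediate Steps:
$m = 21$ ($m = -3 + 24 = 21$)
$M = 8465$ ($M = 21 \cdot 651 - 5206 = 13671 - 5206 = 8465$)
$\frac{1 \left(-36\right) 12 + M}{n{\left(-131 \right)} + 35194} = \frac{1 \left(-36\right) 12 + 8465}{-131 + 35194} = \frac{\left(-36\right) 12 + 8465}{35063} = \left(-432 + 8465\right) \frac{1}{35063} = 8033 \cdot \frac{1}{35063} = \frac{8033}{35063}$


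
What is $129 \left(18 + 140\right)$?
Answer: $20382$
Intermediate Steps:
$129 \left(18 + 140\right) = 129 \cdot 158 = 20382$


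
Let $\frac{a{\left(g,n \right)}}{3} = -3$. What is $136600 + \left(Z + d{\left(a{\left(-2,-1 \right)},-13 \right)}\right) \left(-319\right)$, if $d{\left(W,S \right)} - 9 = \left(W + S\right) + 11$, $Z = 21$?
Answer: $130539$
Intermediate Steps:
$a{\left(g,n \right)} = -9$ ($a{\left(g,n \right)} = 3 \left(-3\right) = -9$)
$d{\left(W,S \right)} = 20 + S + W$ ($d{\left(W,S \right)} = 9 + \left(\left(W + S\right) + 11\right) = 9 + \left(\left(S + W\right) + 11\right) = 9 + \left(11 + S + W\right) = 20 + S + W$)
$136600 + \left(Z + d{\left(a{\left(-2,-1 \right)},-13 \right)}\right) \left(-319\right) = 136600 + \left(21 - 2\right) \left(-319\right) = 136600 + 19 \left(-319\right) = 136600 - 6061 = 130539$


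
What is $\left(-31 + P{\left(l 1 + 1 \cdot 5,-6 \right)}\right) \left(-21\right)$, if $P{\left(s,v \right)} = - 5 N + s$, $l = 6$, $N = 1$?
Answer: $525$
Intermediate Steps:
$P{\left(s,v \right)} = -5 + s$ ($P{\left(s,v \right)} = \left(-5\right) 1 + s = -5 + s$)
$\left(-31 + P{\left(l 1 + 1 \cdot 5,-6 \right)}\right) \left(-21\right) = \left(-31 + \left(-5 + \left(6 \cdot 1 + 1 \cdot 5\right)\right)\right) \left(-21\right) = \left(-31 + \left(-5 + \left(6 + 5\right)\right)\right) \left(-21\right) = \left(-31 + \left(-5 + 11\right)\right) \left(-21\right) = \left(-31 + 6\right) \left(-21\right) = \left(-25\right) \left(-21\right) = 525$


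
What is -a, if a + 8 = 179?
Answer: -171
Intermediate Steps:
a = 171 (a = -8 + 179 = 171)
-a = -1*171 = -171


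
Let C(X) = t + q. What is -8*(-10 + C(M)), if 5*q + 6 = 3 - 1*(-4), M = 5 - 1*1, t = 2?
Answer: 312/5 ≈ 62.400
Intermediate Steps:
M = 4 (M = 5 - 1 = 4)
q = 1/5 (q = -6/5 + (3 - 1*(-4))/5 = -6/5 + (3 + 4)/5 = -6/5 + (1/5)*7 = -6/5 + 7/5 = 1/5 ≈ 0.20000)
C(X) = 11/5 (C(X) = 2 + 1/5 = 11/5)
-8*(-10 + C(M)) = -8*(-10 + 11/5) = -8*(-39/5) = 312/5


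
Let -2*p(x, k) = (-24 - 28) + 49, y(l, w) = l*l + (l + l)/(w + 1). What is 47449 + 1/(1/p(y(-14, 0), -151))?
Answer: 94901/2 ≈ 47451.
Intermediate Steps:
y(l, w) = l² + 2*l/(1 + w) (y(l, w) = l² + (2*l)/(1 + w) = l² + 2*l/(1 + w))
p(x, k) = 3/2 (p(x, k) = -((-24 - 28) + 49)/2 = -(-52 + 49)/2 = -½*(-3) = 3/2)
47449 + 1/(1/p(y(-14, 0), -151)) = 47449 + 1/(1/(3/2)) = 47449 + 1/(⅔) = 47449 + 3/2 = 94901/2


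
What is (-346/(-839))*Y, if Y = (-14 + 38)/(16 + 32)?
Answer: 173/839 ≈ 0.20620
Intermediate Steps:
Y = ½ (Y = 24/48 = 24*(1/48) = ½ ≈ 0.50000)
(-346/(-839))*Y = -346/(-839)*(½) = -346*(-1/839)*(½) = (346/839)*(½) = 173/839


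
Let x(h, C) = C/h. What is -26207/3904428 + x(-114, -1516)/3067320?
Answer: -47697916586/7110827242695 ≈ -0.0067078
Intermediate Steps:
-26207/3904428 + x(-114, -1516)/3067320 = -26207/3904428 - 1516/(-114)/3067320 = -26207*1/3904428 - 1516*(-1/114)*(1/3067320) = -26207/3904428 + (758/57)*(1/3067320) = -26207/3904428 + 379/87418620 = -47697916586/7110827242695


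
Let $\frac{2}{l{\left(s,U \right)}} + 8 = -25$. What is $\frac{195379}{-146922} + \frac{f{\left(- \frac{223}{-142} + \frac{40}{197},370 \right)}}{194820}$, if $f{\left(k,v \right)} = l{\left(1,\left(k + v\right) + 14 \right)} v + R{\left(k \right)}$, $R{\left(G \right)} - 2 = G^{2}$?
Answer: $- \frac{3485895458509813471}{2621164897510655760} \approx -1.3299$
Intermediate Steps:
$R{\left(G \right)} = 2 + G^{2}$
$l{\left(s,U \right)} = - \frac{2}{33}$ ($l{\left(s,U \right)} = \frac{2}{-8 - 25} = \frac{2}{-33} = 2 \left(- \frac{1}{33}\right) = - \frac{2}{33}$)
$f{\left(k,v \right)} = 2 + k^{2} - \frac{2 v}{33}$ ($f{\left(k,v \right)} = - \frac{2 v}{33} + \left(2 + k^{2}\right) = 2 + k^{2} - \frac{2 v}{33}$)
$\frac{195379}{-146922} + \frac{f{\left(- \frac{223}{-142} + \frac{40}{197},370 \right)}}{194820} = \frac{195379}{-146922} + \frac{2 + \left(- \frac{223}{-142} + \frac{40}{197}\right)^{2} - \frac{740}{33}}{194820} = 195379 \left(- \frac{1}{146922}\right) + \left(2 + \left(\left(-223\right) \left(- \frac{1}{142}\right) + 40 \cdot \frac{1}{197}\right)^{2} - \frac{740}{33}\right) \frac{1}{194820} = - \frac{4157}{3126} + \left(2 + \left(\frac{223}{142} + \frac{40}{197}\right)^{2} - \frac{740}{33}\right) \frac{1}{194820} = - \frac{4157}{3126} + \left(2 + \left(\frac{49611}{27974}\right)^{2} - \frac{740}{33}\right) \frac{1}{194820} = - \frac{4157}{3126} + \left(2 + \frac{2461251321}{782544676} - \frac{740}{33}\right) \frac{1}{194820} = - \frac{4157}{3126} - \frac{446213818031}{5031026674684560} = - \frac{3485895458509813471}{2621164897510655760}$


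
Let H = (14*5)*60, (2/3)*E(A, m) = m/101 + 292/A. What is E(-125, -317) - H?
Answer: -106257351/25250 ≈ -4208.2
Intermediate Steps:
E(A, m) = 438/A + 3*m/202 (E(A, m) = 3*(m/101 + 292/A)/2 = 3*(292/A + m/101)/2 = 438/A + 3*m/202)
H = 4200 (H = 70*60 = 4200)
E(-125, -317) - H = (438/(-125) + (3/202)*(-317)) - 1*4200 = (438*(-1/125) - 951/202) - 4200 = (-438/125 - 951/202) - 4200 = -207351/25250 - 4200 = -106257351/25250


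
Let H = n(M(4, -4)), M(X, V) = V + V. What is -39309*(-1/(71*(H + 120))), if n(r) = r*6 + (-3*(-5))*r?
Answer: -13103/1136 ≈ -11.534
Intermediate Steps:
M(X, V) = 2*V
n(r) = 21*r (n(r) = 6*r + 15*r = 21*r)
H = -168 (H = 21*(2*(-4)) = 21*(-8) = -168)
-39309*(-1/(71*(H + 120))) = -39309*(-1/(71*(-168 + 120))) = -39309/((-48*(-71))) = -39309/3408 = -39309*1/3408 = -13103/1136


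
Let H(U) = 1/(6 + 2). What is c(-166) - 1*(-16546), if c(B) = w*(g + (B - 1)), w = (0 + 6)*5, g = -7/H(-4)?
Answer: 9856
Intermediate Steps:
H(U) = 1/8
g = -56 (g = -7/1/8 = -7*8 = -56)
w = 30 (w = 6*5 = 30)
c(B) = -1710 + 30*B (c(B) = 30*(-56 + (B - 1)) = 30*(-56 + (-1 + B)) = 30*(-57 + B) = -1710 + 30*B)
c(-166) - 1*(-16546) = (-1710 + 30*(-166)) - 1*(-16546) = (-1710 - 4980) + 16546 = -6690 + 16546 = 9856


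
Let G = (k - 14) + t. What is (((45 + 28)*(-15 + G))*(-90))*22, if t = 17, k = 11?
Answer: 144540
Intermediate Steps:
G = 14 (G = (11 - 14) + 17 = -3 + 17 = 14)
(((45 + 28)*(-15 + G))*(-90))*22 = (((45 + 28)*(-15 + 14))*(-90))*22 = ((73*(-1))*(-90))*22 = -73*(-90)*22 = 6570*22 = 144540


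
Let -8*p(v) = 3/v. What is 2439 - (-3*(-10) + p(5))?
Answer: 96363/40 ≈ 2409.1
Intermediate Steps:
p(v) = -3/(8*v)
2439 - (-3*(-10) + p(5)) = 2439 - (-3*(-10) - 3/8/5) = 2439 - (30 - 3/8*1/5) = 2439 - (30 - 3/40) = 2439 - 1*1197/40 = 2439 - 1197/40 = 96363/40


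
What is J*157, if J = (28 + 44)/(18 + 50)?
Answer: 2826/17 ≈ 166.24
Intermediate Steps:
J = 18/17 (J = 72/68 = 72*(1/68) = 18/17 ≈ 1.0588)
J*157 = (18/17)*157 = 2826/17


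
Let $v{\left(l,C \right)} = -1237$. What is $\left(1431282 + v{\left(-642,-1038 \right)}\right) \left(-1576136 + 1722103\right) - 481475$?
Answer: $208738897040$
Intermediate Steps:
$\left(1431282 + v{\left(-642,-1038 \right)}\right) \left(-1576136 + 1722103\right) - 481475 = \left(1431282 - 1237\right) \left(-1576136 + 1722103\right) - 481475 = 1430045 \cdot 145967 - 481475 = 208739378515 - 481475 = 208738897040$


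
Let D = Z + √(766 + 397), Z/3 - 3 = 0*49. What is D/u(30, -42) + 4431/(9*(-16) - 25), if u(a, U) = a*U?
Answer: -620509/23660 - √1163/1260 ≈ -26.253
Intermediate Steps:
u(a, U) = U*a
Z = 9 (Z = 9 + 3*(0*49) = 9 + 3*0 = 9 + 0 = 9)
D = 9 + √1163 (D = 9 + √(766 + 397) = 9 + √1163 ≈ 43.103)
D/u(30, -42) + 4431/(9*(-16) - 25) = (9 + √1163)/((-42*30)) + 4431/(9*(-16) - 25) = (9 + √1163)/(-1260) + 4431/(-144 - 25) = (9 + √1163)*(-1/1260) + 4431/(-169) = (-1/140 - √1163/1260) + 4431*(-1/169) = (-1/140 - √1163/1260) - 4431/169 = -620509/23660 - √1163/1260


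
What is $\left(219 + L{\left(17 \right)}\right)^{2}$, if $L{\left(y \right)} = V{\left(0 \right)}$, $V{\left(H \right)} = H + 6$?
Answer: $50625$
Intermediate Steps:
$V{\left(H \right)} = 6 + H$
$L{\left(y \right)} = 6$ ($L{\left(y \right)} = 6 + 0 = 6$)
$\left(219 + L{\left(17 \right)}\right)^{2} = \left(219 + 6\right)^{2} = 225^{2} = 50625$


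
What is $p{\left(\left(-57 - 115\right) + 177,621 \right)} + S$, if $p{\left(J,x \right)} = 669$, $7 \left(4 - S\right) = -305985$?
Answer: $\frac{310696}{7} \approx 44385.0$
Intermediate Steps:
$S = \frac{306013}{7}$ ($S = 4 - - \frac{305985}{7} = 4 + \frac{305985}{7} = \frac{306013}{7} \approx 43716.0$)
$p{\left(\left(-57 - 115\right) + 177,621 \right)} + S = 669 + \frac{306013}{7} = \frac{310696}{7}$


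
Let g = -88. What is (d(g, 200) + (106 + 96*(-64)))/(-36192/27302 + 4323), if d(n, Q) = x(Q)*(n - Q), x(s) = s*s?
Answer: -157341944738/58995177 ≈ -2667.0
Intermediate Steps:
x(s) = s²
d(n, Q) = Q²*(n - Q)
(d(g, 200) + (106 + 96*(-64)))/(-36192/27302 + 4323) = (200²*(-88 - 1*200) + (106 + 96*(-64)))/(-36192/27302 + 4323) = (40000*(-88 - 200) + (106 - 6144))/(-36192*1/27302 + 4323) = (40000*(-288) - 6038)/(-18096/13651 + 4323) = (-11520000 - 6038)/(58995177/13651) = -11526038*13651/58995177 = -157341944738/58995177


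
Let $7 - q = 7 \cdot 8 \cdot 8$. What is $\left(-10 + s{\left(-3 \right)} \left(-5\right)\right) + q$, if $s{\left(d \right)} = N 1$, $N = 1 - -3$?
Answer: $-471$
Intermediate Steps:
$N = 4$ ($N = 1 + 3 = 4$)
$s{\left(d \right)} = 4$ ($s{\left(d \right)} = 4 \cdot 1 = 4$)
$q = -441$ ($q = 7 - 7 \cdot 8 \cdot 8 = 7 - 56 \cdot 8 = 7 - 448 = -441$)
$\left(-10 + s{\left(-3 \right)} \left(-5\right)\right) + q = \left(-10 + 4 \left(-5\right)\right) - 441 = \left(-10 - 20\right) - 441 = -30 - 441 = -471$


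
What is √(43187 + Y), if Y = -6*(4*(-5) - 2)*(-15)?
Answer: √41207 ≈ 203.00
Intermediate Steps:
Y = -1980 (Y = -6*(-20 - 2)*(-15) = -6*(-22)*(-15) = 132*(-15) = -1980)
√(43187 + Y) = √(43187 - 1980) = √41207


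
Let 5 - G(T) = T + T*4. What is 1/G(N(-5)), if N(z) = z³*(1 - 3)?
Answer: -1/1245 ≈ -0.00080321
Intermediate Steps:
N(z) = -2*z³ (N(z) = z³*(-2) = -2*z³)
G(T) = 5 - 5*T (G(T) = 5 - (T + T*4) = 5 - (T + 4*T) = 5 - 5*T)
1/G(N(-5)) = 1/(5 - (-10)*(-5)³) = 1/(5 - (-10)*(-125)) = 1/(5 - 5*250) = 1/(5 - 1250) = 1/(-1245) = -1/1245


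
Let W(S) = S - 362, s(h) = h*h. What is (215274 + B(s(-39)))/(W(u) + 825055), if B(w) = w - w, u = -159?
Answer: 107637/412267 ≈ 0.26109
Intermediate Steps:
s(h) = h**2
W(S) = -362 + S
B(w) = 0
(215274 + B(s(-39)))/(W(u) + 825055) = (215274 + 0)/((-362 - 159) + 825055) = 215274/(-521 + 825055) = 215274/824534 = 215274*(1/824534) = 107637/412267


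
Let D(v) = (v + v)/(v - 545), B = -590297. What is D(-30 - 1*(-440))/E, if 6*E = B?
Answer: 328/5312673 ≈ 6.1739e-5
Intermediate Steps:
E = -590297/6 (E = (1/6)*(-590297) = -590297/6 ≈ -98383.)
D(v) = 2*v/(-545 + v) (D(v) = (2*v)/(-545 + v) = 2*v/(-545 + v))
D(-30 - 1*(-440))/E = (2*(-30 - 1*(-440))/(-545 + (-30 - 1*(-440))))/(-590297/6) = (2*(-30 + 440)/(-545 + (-30 + 440)))*(-6/590297) = (2*410/(-545 + 410))*(-6/590297) = (2*410/(-135))*(-6/590297) = (2*410*(-1/135))*(-6/590297) = -164/27*(-6/590297) = 328/5312673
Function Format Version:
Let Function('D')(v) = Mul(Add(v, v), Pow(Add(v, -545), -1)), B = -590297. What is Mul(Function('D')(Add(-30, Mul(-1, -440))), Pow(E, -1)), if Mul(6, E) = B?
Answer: Rational(328, 5312673) ≈ 6.1739e-5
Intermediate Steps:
E = Rational(-590297, 6) (E = Mul(Rational(1, 6), -590297) = Rational(-590297, 6) ≈ -98383.)
Function('D')(v) = Mul(2, v, Pow(Add(-545, v), -1)) (Function('D')(v) = Mul(Mul(2, v), Pow(Add(-545, v), -1)) = Mul(2, v, Pow(Add(-545, v), -1)))
Mul(Function('D')(Add(-30, Mul(-1, -440))), Pow(E, -1)) = Mul(Mul(2, Add(-30, Mul(-1, -440)), Pow(Add(-545, Add(-30, Mul(-1, -440))), -1)), Pow(Rational(-590297, 6), -1)) = Mul(Mul(2, Add(-30, 440), Pow(Add(-545, Add(-30, 440)), -1)), Rational(-6, 590297)) = Mul(Mul(2, 410, Pow(Add(-545, 410), -1)), Rational(-6, 590297)) = Mul(Mul(2, 410, Pow(-135, -1)), Rational(-6, 590297)) = Mul(Mul(2, 410, Rational(-1, 135)), Rational(-6, 590297)) = Mul(Rational(-164, 27), Rational(-6, 590297)) = Rational(328, 5312673)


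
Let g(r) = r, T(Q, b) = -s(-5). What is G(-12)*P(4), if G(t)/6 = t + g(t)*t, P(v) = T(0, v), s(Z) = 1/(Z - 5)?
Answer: 396/5 ≈ 79.200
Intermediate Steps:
s(Z) = 1/(-5 + Z)
T(Q, b) = ⅒ (T(Q, b) = -1/(-5 - 5) = -1/(-10) = -1*(-⅒) = ⅒)
P(v) = ⅒
G(t) = 6*t + 6*t² (G(t) = 6*(t + t*t) = 6*(t + t²) = 6*t + 6*t²)
G(-12)*P(4) = (6*(-12)*(1 - 12))*(⅒) = (6*(-12)*(-11))*(⅒) = 792*(⅒) = 396/5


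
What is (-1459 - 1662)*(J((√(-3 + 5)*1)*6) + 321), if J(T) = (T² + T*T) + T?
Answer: -1451265 - 18726*√2 ≈ -1.4777e+6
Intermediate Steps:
J(T) = T + 2*T² (J(T) = (T² + T²) + T = 2*T² + T = T + 2*T²)
(-1459 - 1662)*(J((√(-3 + 5)*1)*6) + 321) = (-1459 - 1662)*(((√(-3 + 5)*1)*6)*(1 + 2*((√(-3 + 5)*1)*6)) + 321) = -3121*(((√2*1)*6)*(1 + 2*((√2*1)*6)) + 321) = -3121*((√2*6)*(1 + 2*(√2*6)) + 321) = -3121*((6*√2)*(1 + 2*(6*√2)) + 321) = -3121*((6*√2)*(1 + 12*√2) + 321) = -3121*(6*√2*(1 + 12*√2) + 321) = -3121*(321 + 6*√2*(1 + 12*√2)) = -1001841 - 18726*√2*(1 + 12*√2)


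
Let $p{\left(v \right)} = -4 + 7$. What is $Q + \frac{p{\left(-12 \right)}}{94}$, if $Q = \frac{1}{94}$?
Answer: $\frac{2}{47} \approx 0.042553$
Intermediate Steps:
$p{\left(v \right)} = 3$
$Q = \frac{1}{94} \approx 0.010638$
$Q + \frac{p{\left(-12 \right)}}{94} = \frac{1}{94} + \frac{3}{94} = \frac{2}{47}$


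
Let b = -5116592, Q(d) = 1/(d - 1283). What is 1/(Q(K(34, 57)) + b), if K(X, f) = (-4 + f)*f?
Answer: -1738/8892636895 ≈ -1.9544e-7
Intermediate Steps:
K(X, f) = f*(-4 + f)
Q(d) = 1/(-1283 + d)
1/(Q(K(34, 57)) + b) = 1/(1/(-1283 + 57*(-4 + 57)) - 5116592) = 1/(1/(-1283 + 57*53) - 5116592) = 1/(1/(-1283 + 3021) - 5116592) = 1/(1/1738 - 5116592) = 1/(-8892636895/1738) = -1738/8892636895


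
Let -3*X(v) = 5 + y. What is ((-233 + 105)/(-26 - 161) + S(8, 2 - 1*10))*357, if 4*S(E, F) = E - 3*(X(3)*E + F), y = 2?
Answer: 89082/11 ≈ 8098.4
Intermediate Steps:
X(v) = -7/3 (X(v) = -(5 + 2)/3 = -1/3*7 = -7/3)
S(E, F) = 2*E - 3*F/4 (S(E, F) = (E - 3*(-7*E/3 + F))/4 = (E - 3*(F - 7*E/3))/4 = (E + (-3*F + 7*E))/4 = (-3*F + 8*E)/4 = 2*E - 3*F/4)
((-233 + 105)/(-26 - 161) + S(8, 2 - 1*10))*357 = ((-233 + 105)/(-26 - 161) + (2*8 - 3*(2 - 1*10)/4))*357 = (-128/(-187) + (16 - 3*(2 - 10)/4))*357 = (-128*(-1/187) + (16 - 3/4*(-8)))*357 = (128/187 + (16 + 6))*357 = (128/187 + 22)*357 = (4242/187)*357 = 89082/11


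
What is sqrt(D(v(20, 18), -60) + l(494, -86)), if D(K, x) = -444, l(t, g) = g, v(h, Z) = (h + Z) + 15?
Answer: I*sqrt(530) ≈ 23.022*I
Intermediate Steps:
v(h, Z) = 15 + Z + h (v(h, Z) = (Z + h) + 15 = 15 + Z + h)
sqrt(D(v(20, 18), -60) + l(494, -86)) = sqrt(-444 - 86) = sqrt(-530) = I*sqrt(530)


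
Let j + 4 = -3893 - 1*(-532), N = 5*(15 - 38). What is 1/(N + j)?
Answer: -1/3480 ≈ -0.00028736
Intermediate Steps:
N = -115 (N = 5*(-23) = -115)
j = -3365 (j = -4 + (-3893 - 1*(-532)) = -4 + (-3893 + 532) = -4 - 3361 = -3365)
1/(N + j) = 1/(-115 - 3365) = 1/(-3480) = -1/3480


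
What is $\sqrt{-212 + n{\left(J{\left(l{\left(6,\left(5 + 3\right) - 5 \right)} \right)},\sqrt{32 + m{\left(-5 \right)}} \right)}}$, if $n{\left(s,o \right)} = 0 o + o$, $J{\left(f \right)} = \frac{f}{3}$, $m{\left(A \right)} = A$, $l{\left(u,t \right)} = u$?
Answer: $\sqrt{-212 + 3 \sqrt{3}} \approx 14.381 i$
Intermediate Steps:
$J{\left(f \right)} = \frac{f}{3}$ ($J{\left(f \right)} = f \frac{1}{3} = \frac{f}{3}$)
$n{\left(s,o \right)} = o$ ($n{\left(s,o \right)} = 0 + o = o$)
$\sqrt{-212 + n{\left(J{\left(l{\left(6,\left(5 + 3\right) - 5 \right)} \right)},\sqrt{32 + m{\left(-5 \right)}} \right)}} = \sqrt{-212 + \sqrt{32 - 5}} = \sqrt{-212 + \sqrt{27}} = \sqrt{-212 + 3 \sqrt{3}}$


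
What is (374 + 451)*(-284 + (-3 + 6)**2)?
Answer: -226875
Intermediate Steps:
(374 + 451)*(-284 + (-3 + 6)**2) = 825*(-284 + 3**2) = 825*(-284 + 9) = 825*(-275) = -226875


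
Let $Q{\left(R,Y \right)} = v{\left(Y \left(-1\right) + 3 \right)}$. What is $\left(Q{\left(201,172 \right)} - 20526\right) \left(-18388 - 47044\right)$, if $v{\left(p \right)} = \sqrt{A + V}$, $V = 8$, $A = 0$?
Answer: $1343057232 - 130864 \sqrt{2} \approx 1.3429 \cdot 10^{9}$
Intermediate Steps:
$v{\left(p \right)} = 2 \sqrt{2}$ ($v{\left(p \right)} = \sqrt{0 + 8} = \sqrt{8} = 2 \sqrt{2}$)
$Q{\left(R,Y \right)} = 2 \sqrt{2}$
$\left(Q{\left(201,172 \right)} - 20526\right) \left(-18388 - 47044\right) = \left(2 \sqrt{2} - 20526\right) \left(-18388 - 47044\right) = \left(-20526 + 2 \sqrt{2}\right) \left(-65432\right) = 1343057232 - 130864 \sqrt{2}$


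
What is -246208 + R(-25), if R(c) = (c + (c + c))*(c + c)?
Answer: -242458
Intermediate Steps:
R(c) = 6*c² (R(c) = (c + 2*c)*(2*c) = (3*c)*(2*c) = 6*c²)
-246208 + R(-25) = -246208 + 6*(-25)² = -246208 + 6*625 = -246208 + 3750 = -242458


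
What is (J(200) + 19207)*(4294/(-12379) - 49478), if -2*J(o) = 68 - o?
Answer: -11804567104488/12379 ≈ -9.5360e+8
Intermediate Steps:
J(o) = -34 + o/2 (J(o) = -(68 - o)/2 = -34 + o/2)
(J(200) + 19207)*(4294/(-12379) - 49478) = ((-34 + (½)*200) + 19207)*(4294/(-12379) - 49478) = ((-34 + 100) + 19207)*(4294*(-1/12379) - 49478) = (66 + 19207)*(-4294/12379 - 49478) = 19273*(-612492456/12379) = -11804567104488/12379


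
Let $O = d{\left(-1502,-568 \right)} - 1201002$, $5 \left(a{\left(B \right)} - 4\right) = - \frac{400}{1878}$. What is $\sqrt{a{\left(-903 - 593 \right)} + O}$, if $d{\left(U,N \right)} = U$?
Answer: $\frac{2 i \sqrt{265067385015}}{939} \approx 1096.6 i$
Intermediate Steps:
$a{\left(B \right)} = \frac{3716}{939}$ ($a{\left(B \right)} = 4 + \frac{\left(-400\right) \frac{1}{1878}}{5} = 4 + \frac{1}{5} \left(- \frac{200}{939}\right) = 4 - \frac{40}{939} = \frac{3716}{939}$)
$O = -1202504$ ($O = -1502 - 1201002 = -1202504$)
$\sqrt{a{\left(-903 - 593 \right)} + O} = \sqrt{\frac{3716}{939} - 1202504} = \sqrt{- \frac{1129147540}{939}} = \frac{2 i \sqrt{265067385015}}{939}$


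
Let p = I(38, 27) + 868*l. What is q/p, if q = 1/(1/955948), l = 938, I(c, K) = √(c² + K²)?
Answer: 778317566432/662895583683 - 955948*√2173/662895583683 ≈ 1.1741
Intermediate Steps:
I(c, K) = √(K² + c²)
p = 814184 + √2173 (p = √(27² + 38²) + 868*938 = √(729 + 1444) + 814184 = √2173 + 814184 = 814184 + √2173 ≈ 8.1423e+5)
q = 955948 (q = 1/(1/955948) = 955948)
q/p = 955948/(814184 + √2173)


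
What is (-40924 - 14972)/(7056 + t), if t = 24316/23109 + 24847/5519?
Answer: -7128895964616/900620546303 ≈ -7.9155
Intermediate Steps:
t = 708389327/127538571 (t = 24316*(1/23109) + 24847*(1/5519) = 24316/23109 + 24847/5519 = 708389327/127538571 ≈ 5.5543)
(-40924 - 14972)/(7056 + t) = (-40924 - 14972)/(7056 + 708389327/127538571) = -55896/900620546303/127538571 = -55896*127538571/900620546303 = -7128895964616/900620546303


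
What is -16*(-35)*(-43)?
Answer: -24080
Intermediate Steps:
-16*(-35)*(-43) = 560*(-43) = -24080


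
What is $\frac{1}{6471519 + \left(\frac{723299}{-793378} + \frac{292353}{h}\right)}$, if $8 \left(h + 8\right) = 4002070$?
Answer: $\frac{529183919378}{3424623615569956795} \approx 1.5452 \cdot 10^{-7}$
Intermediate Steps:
$h = \frac{2001003}{4}$ ($h = -8 + \frac{1}{8} \cdot 4002070 = -8 + \frac{2001035}{4} = \frac{2001003}{4} \approx 5.0025 \cdot 10^{5}$)
$\frac{1}{6471519 + \left(\frac{723299}{-793378} + \frac{292353}{h}\right)} = \frac{1}{6471519 + \left(\frac{723299}{-793378} + \frac{292353}{\frac{2001003}{4}}\right)} = \frac{1}{6471519 + \left(723299 \left(- \frac{1}{793378}\right) + 292353 \cdot \frac{4}{2001003}\right)} = \frac{1}{6471519 + \left(- \frac{723299}{793378} + \frac{389804}{667001}\right)} = \frac{1}{6471519 - \frac{173179238387}{529183919378}} = \frac{1}{\frac{3424623615569956795}{529183919378}} = \frac{529183919378}{3424623615569956795}$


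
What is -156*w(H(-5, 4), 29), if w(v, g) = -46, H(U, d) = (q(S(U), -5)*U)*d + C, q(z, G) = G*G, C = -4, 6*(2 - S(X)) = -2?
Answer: 7176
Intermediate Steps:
S(X) = 7/3 (S(X) = 2 - 1/6*(-2) = 2 + 1/3 = 7/3)
q(z, G) = G**2
H(U, d) = -4 + 25*U*d (H(U, d) = ((-5)**2*U)*d - 4 = (25*U)*d - 4 = 25*U*d - 4 = -4 + 25*U*d)
-156*w(H(-5, 4), 29) = -156*(-46) = 7176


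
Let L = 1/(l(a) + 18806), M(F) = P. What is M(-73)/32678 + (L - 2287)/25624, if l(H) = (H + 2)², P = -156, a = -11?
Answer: -92938120577/988428801679 ≈ -0.094026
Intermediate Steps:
M(F) = -156
l(H) = (2 + H)²
L = 1/18887 (L = 1/((2 - 11)² + 18806) = 1/((-9)² + 18806) = 1/(81 + 18806) = 1/18887 ≈ 5.2946e-5)
M(-73)/32678 + (L - 2287)/25624 = -156/32678 + (1/18887 - 2287)/25624 = -156*1/32678 - 43194568/18887*1/25624 = -78/16339 - 5399321/60495061 = -92938120577/988428801679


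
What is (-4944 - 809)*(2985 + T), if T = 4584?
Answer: -43544457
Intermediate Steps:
(-4944 - 809)*(2985 + T) = (-4944 - 809)*(2985 + 4584) = -5753*7569 = -43544457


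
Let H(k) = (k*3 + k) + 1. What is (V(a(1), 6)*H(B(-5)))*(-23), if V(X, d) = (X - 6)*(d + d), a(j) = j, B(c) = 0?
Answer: 1380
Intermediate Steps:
H(k) = 1 + 4*k (H(k) = (3*k + k) + 1 = 4*k + 1 = 1 + 4*k)
V(X, d) = 2*d*(-6 + X) (V(X, d) = (-6 + X)*(2*d) = 2*d*(-6 + X))
(V(a(1), 6)*H(B(-5)))*(-23) = ((2*6*(-6 + 1))*(1 + 4*0))*(-23) = ((2*6*(-5))*(1 + 0))*(-23) = -60*1*(-23) = -60*(-23) = 1380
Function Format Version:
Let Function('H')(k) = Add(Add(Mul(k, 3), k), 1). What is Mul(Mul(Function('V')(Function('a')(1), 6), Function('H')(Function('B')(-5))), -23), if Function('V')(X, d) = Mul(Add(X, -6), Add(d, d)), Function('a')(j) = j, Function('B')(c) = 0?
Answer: 1380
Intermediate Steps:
Function('H')(k) = Add(1, Mul(4, k)) (Function('H')(k) = Add(Add(Mul(3, k), k), 1) = Add(Mul(4, k), 1) = Add(1, Mul(4, k)))
Function('V')(X, d) = Mul(2, d, Add(-6, X)) (Function('V')(X, d) = Mul(Add(-6, X), Mul(2, d)) = Mul(2, d, Add(-6, X)))
Mul(Mul(Function('V')(Function('a')(1), 6), Function('H')(Function('B')(-5))), -23) = Mul(Mul(Mul(2, 6, Add(-6, 1)), Add(1, Mul(4, 0))), -23) = Mul(Mul(Mul(2, 6, -5), Add(1, 0)), -23) = Mul(Mul(-60, 1), -23) = Mul(-60, -23) = 1380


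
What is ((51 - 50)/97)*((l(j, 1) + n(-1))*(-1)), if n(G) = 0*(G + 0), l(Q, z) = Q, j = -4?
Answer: 4/97 ≈ 0.041237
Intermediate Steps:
n(G) = 0 (n(G) = 0*G = 0)
((51 - 50)/97)*((l(j, 1) + n(-1))*(-1)) = ((51 - 50)/97)*((-4 + 0)*(-1)) = (1*(1/97))*(-4*(-1)) = (1/97)*4 = 4/97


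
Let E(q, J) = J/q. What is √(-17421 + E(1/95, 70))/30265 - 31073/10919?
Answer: -31073/10919 + I*√10771/30265 ≈ -2.8458 + 0.0034292*I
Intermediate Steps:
√(-17421 + E(1/95, 70))/30265 - 31073/10919 = √(-17421 + 70/(1/95))/30265 - 31073/10919 = √(-17421 + 70/(1/95))*(1/30265) - 31073*1/10919 = √(-17421 + 70*95)*(1/30265) - 31073/10919 = √(-17421 + 6650)*(1/30265) - 31073/10919 = √(-10771)*(1/30265) - 31073/10919 = (I*√10771)*(1/30265) - 31073/10919 = I*√10771/30265 - 31073/10919 = -31073/10919 + I*√10771/30265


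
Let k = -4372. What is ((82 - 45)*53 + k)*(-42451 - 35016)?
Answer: 186772937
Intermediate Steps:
((82 - 45)*53 + k)*(-42451 - 35016) = ((82 - 45)*53 - 4372)*(-42451 - 35016) = (37*53 - 4372)*(-77467) = (1961 - 4372)*(-77467) = -2411*(-77467) = 186772937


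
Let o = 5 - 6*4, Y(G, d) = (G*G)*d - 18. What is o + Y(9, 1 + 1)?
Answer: 125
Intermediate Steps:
Y(G, d) = -18 + d*G**2 (Y(G, d) = G**2*d - 18 = d*G**2 - 18 = -18 + d*G**2)
o = -19 (o = 5 - 24 = -19)
o + Y(9, 1 + 1) = -19 + (-18 + (1 + 1)*9**2) = -19 + (-18 + 2*81) = -19 + (-18 + 162) = -19 + 144 = 125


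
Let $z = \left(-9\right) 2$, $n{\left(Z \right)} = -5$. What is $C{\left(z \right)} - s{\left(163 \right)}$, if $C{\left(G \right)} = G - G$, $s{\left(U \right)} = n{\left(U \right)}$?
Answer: $5$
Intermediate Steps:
$s{\left(U \right)} = -5$
$z = -18$
$C{\left(G \right)} = 0$
$C{\left(z \right)} - s{\left(163 \right)} = 0 - -5 = 0 + 5 = 5$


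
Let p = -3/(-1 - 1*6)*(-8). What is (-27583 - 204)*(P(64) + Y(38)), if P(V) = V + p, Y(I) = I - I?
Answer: -11781688/7 ≈ -1.6831e+6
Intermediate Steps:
p = -24/7 (p = -3/(-1 - 6)*(-8) = -3/(-7)*(-8) = -3*(-⅐)*(-8) = (3/7)*(-8) = -24/7 ≈ -3.4286)
Y(I) = 0
P(V) = -24/7 + V (P(V) = V - 24/7 = -24/7 + V)
(-27583 - 204)*(P(64) + Y(38)) = (-27583 - 204)*((-24/7 + 64) + 0) = -27787*(424/7 + 0) = -27787*424/7 = -11781688/7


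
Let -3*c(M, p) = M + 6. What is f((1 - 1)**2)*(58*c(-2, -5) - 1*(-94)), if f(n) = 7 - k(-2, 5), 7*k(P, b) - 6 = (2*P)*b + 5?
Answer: 2900/21 ≈ 138.10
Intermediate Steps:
c(M, p) = -2 - M/3 (c(M, p) = -(M + 6)/3 = -(6 + M)/3 = -2 - M/3)
k(P, b) = 11/7 + 2*P*b/7 (k(P, b) = 6/7 + ((2*P)*b + 5)/7 = 6/7 + (2*P*b + 5)/7 = 6/7 + (5 + 2*P*b)/7 = 6/7 + (5/7 + 2*P*b/7) = 11/7 + 2*P*b/7)
f(n) = 58/7 (f(n) = 7 - (11/7 + (2/7)*(-2)*5) = 7 - (11/7 - 20/7) = 7 - 1*(-9/7) = 7 + 9/7 = 58/7)
f((1 - 1)**2)*(58*c(-2, -5) - 1*(-94)) = 58*(58*(-2 - 1/3*(-2)) - 1*(-94))/7 = 58*(58*(-2 + 2/3) + 94)/7 = 58*(58*(-4/3) + 94)/7 = 58*(-232/3 + 94)/7 = (58/7)*(50/3) = 2900/21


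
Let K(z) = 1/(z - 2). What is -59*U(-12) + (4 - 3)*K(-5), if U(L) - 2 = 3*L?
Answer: 14041/7 ≈ 2005.9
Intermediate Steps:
U(L) = 2 + 3*L
K(z) = 1/(-2 + z)
-59*U(-12) + (4 - 3)*K(-5) = -59*(2 + 3*(-12)) + (4 - 3)/(-2 - 5) = -59*(2 - 36) + 1/(-7) = -59*(-34) + 1*(-⅐) = 2006 - ⅐ = 14041/7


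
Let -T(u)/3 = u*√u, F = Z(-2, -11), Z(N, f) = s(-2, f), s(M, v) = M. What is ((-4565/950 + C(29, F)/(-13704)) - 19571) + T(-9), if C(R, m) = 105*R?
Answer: -8495212877/433960 + 81*I ≈ -19576.0 + 81.0*I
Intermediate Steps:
Z(N, f) = -2
F = -2
T(u) = -3*u^(3/2) (T(u) = -3*u*√u = -3*u^(3/2))
((-4565/950 + C(29, F)/(-13704)) - 19571) + T(-9) = ((-4565/950 + (105*29)/(-13704)) - 19571) - (-81)*I = ((-4565*1/950 + 3045*(-1/13704)) - 19571) - (-81)*I = ((-913/190 - 1015/4568) - 19571) + 81*I = (-2181717/433960 - 19571) + 81*I = -8495212877/433960 + 81*I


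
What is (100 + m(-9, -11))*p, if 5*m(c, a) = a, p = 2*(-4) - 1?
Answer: -4401/5 ≈ -880.20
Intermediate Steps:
p = -9 (p = -8 - 1 = -9)
m(c, a) = a/5
(100 + m(-9, -11))*p = (100 + (⅕)*(-11))*(-9) = (100 - 11/5)*(-9) = (489/5)*(-9) = -4401/5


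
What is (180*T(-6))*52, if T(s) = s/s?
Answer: 9360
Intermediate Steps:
T(s) = 1
(180*T(-6))*52 = (180*1)*52 = 180*52 = 9360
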